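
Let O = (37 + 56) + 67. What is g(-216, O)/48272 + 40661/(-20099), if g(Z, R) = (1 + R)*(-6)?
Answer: -141585959/69301352 ≈ -2.0430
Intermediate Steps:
O = 160 (O = 93 + 67 = 160)
g(Z, R) = -6 - 6*R
g(-216, O)/48272 + 40661/(-20099) = (-6 - 6*160)/48272 + 40661/(-20099) = (-6 - 960)*(1/48272) + 40661*(-1/20099) = -966*1/48272 - 40661/20099 = -69/3448 - 40661/20099 = -141585959/69301352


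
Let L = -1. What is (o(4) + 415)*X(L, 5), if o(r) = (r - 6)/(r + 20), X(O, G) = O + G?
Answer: 4979/3 ≈ 1659.7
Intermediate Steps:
X(O, G) = G + O
o(r) = (-6 + r)/(20 + r)
(o(4) + 415)*X(L, 5) = ((-6 + 4)/(20 + 4) + 415)*(5 - 1) = (-2/24 + 415)*4 = ((1/24)*(-2) + 415)*4 = (-1/12 + 415)*4 = (4979/12)*4 = 4979/3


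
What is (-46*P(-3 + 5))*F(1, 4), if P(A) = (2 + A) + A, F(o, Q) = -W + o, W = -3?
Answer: -1104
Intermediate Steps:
F(o, Q) = 3 + o (F(o, Q) = -1*(-3) + o = 3 + o)
P(A) = 2 + 2*A
(-46*P(-3 + 5))*F(1, 4) = (-46*(2 + 2*(-3 + 5)))*(3 + 1) = -46*(2 + 2*2)*4 = -46*(2 + 4)*4 = -46*6*4 = -276*4 = -1104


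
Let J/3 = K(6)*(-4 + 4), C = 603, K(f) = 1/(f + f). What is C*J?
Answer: 0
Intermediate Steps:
K(f) = 1/(2*f)
J = 0 (J = 3*(((1/2)/6)*(-4 + 4)) = 3*(((1/2)*(1/6))*0) = 3*((1/12)*0) = 3*0 = 0)
C*J = 603*0 = 0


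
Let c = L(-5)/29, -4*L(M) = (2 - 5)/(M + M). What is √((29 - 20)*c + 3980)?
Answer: √1338864170/580 ≈ 63.087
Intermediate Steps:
L(M) = 3/(8*M) (L(M) = -(2 - 5)/(4*(M + M)) = -(-3)/(4*(2*M)) = -(-3)*1/(2*M)/4 = -(-3)/(8*M) = 3/(8*M))
c = -3/1160 (c = ((3/8)/(-5))/29 = ((3/8)*(-⅕))*(1/29) = -3/40*1/29 = -3/1160 ≈ -0.0025862)
√((29 - 20)*c + 3980) = √((29 - 20)*(-3/1160) + 3980) = √(9*(-3/1160) + 3980) = √(-27/1160 + 3980) = √(4616773/1160) = √1338864170/580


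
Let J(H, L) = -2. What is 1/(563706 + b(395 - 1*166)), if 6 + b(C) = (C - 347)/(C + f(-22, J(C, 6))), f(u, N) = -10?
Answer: 219/123450182 ≈ 1.7740e-6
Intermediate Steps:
b(C) = -6 + (-347 + C)/(-10 + C) (b(C) = -6 + (C - 347)/(C - 10) = -6 + (-347 + C)/(-10 + C))
1/(563706 + b(395 - 1*166)) = 1/(563706 + (-287 - 5*(395 - 1*166))/(-10 + (395 - 1*166))) = 1/(563706 + (-287 - 5*(395 - 166))/(-10 + (395 - 166))) = 1/(563706 + (-287 - 5*229)/(-10 + 229)) = 1/(563706 + (-287 - 1145)/219) = 1/(563706 + (1/219)*(-1432)) = 1/(563706 - 1432/219) = 1/(123450182/219) = 219/123450182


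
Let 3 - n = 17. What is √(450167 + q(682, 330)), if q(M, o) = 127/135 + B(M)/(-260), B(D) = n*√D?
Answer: √(616234894080 + 73710*√682)/1170 ≈ 670.95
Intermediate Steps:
n = -14 (n = 3 - 1*17 = 3 - 17 = -14)
B(D) = -14*√D
q(M, o) = 127/135 + 7*√M/130 (q(M, o) = 127/135 - 14*√M/(-260) = 127*(1/135) - 14*√M*(-1/260) = 127/135 + 7*√M/130)
√(450167 + q(682, 330)) = √(450167 + (127/135 + 7*√682/130)) = √(60772672/135 + 7*√682/130)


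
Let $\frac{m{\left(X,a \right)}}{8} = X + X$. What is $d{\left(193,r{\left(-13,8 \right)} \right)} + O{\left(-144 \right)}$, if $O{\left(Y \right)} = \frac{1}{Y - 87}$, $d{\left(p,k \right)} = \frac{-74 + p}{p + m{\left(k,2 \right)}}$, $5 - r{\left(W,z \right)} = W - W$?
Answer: $\frac{432}{1001} \approx 0.43157$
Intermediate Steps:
$r{\left(W,z \right)} = 5$ ($r{\left(W,z \right)} = 5 - \left(W - W\right) = 5 - 0 = 5 + 0 = 5$)
$m{\left(X,a \right)} = 16 X$ ($m{\left(X,a \right)} = 8 \left(X + X\right) = 8 \cdot 2 X = 16 X$)
$d{\left(p,k \right)} = \frac{-74 + p}{p + 16 k}$
$O{\left(Y \right)} = \frac{1}{-87 + Y}$
$d{\left(193,r{\left(-13,8 \right)} \right)} + O{\left(-144 \right)} = \frac{-74 + 193}{193 + 16 \cdot 5} + \frac{1}{-87 - 144} = \frac{1}{193 + 80} \cdot 119 + \frac{1}{-231} = \frac{1}{273} \cdot 119 - \frac{1}{231} = \frac{17}{39} - \frac{1}{231} = \frac{432}{1001}$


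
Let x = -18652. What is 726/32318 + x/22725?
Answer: -26649863/33383025 ≈ -0.79831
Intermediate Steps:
726/32318 + x/22725 = 726/32318 - 18652/22725 = 726*(1/32318) - 18652*1/22725 = 33/1469 - 18652/22725 = -26649863/33383025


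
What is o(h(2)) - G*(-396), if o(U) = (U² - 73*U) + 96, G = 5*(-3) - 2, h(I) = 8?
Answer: -7156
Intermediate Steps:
G = -17 (G = -15 - 2 = -17)
o(U) = 96 + U² - 73*U
o(h(2)) - G*(-396) = (96 + 8² - 73*8) - (-17)*(-396) = (96 + 64 - 584) - 1*6732 = -424 - 6732 = -7156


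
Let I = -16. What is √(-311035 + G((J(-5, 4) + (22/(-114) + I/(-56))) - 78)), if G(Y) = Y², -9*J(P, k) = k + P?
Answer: I*√436982040431/1197 ≈ 552.25*I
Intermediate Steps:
J(P, k) = -P/9 - k/9 (J(P, k) = -(k + P)/9 = -(P + k)/9 = -P/9 - k/9)
√(-311035 + G((J(-5, 4) + (22/(-114) + I/(-56))) - 78)) = √(-311035 + (((-⅑*(-5) - ⅑*4) + (22/(-114) - 16/(-56))) - 78)²) = √(-311035 + (((5/9 - 4/9) + (22*(-1/114) - 16*(-1/56))) - 78)²) = √(-311035 + ((⅑ + (-11/57 + 2/7)) - 78)²) = √(-311035 + ((⅑ + 37/399) - 78)²) = √(-311035 + (244/1197 - 78)²) = √(-311035 + (-93122/1197)²) = √(-311035 + 8671706884/1432809) = √(-436982040431/1432809) = I*√436982040431/1197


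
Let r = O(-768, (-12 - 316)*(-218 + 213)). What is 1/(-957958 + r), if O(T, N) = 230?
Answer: -1/957728 ≈ -1.0441e-6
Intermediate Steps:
r = 230
1/(-957958 + r) = 1/(-957958 + 230) = 1/(-957728) = -1/957728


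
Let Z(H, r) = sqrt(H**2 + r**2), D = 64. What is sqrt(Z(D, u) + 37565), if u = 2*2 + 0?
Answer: sqrt(37565 + 4*sqrt(257)) ≈ 193.98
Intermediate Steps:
u = 4 (u = 4 + 0 = 4)
sqrt(Z(D, u) + 37565) = sqrt(sqrt(64**2 + 4**2) + 37565) = sqrt(sqrt(4096 + 16) + 37565) = sqrt(sqrt(4112) + 37565) = sqrt(4*sqrt(257) + 37565) = sqrt(37565 + 4*sqrt(257))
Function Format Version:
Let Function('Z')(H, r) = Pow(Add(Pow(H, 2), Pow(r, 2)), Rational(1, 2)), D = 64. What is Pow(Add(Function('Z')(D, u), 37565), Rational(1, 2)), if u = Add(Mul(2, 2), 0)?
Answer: Pow(Add(37565, Mul(4, Pow(257, Rational(1, 2)))), Rational(1, 2)) ≈ 193.98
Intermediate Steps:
u = 4 (u = Add(4, 0) = 4)
Pow(Add(Function('Z')(D, u), 37565), Rational(1, 2)) = Pow(Add(Pow(Add(Pow(64, 2), Pow(4, 2)), Rational(1, 2)), 37565), Rational(1, 2)) = Pow(Add(Pow(Add(4096, 16), Rational(1, 2)), 37565), Rational(1, 2)) = Pow(Add(Pow(4112, Rational(1, 2)), 37565), Rational(1, 2)) = Pow(Add(Mul(4, Pow(257, Rational(1, 2))), 37565), Rational(1, 2)) = Pow(Add(37565, Mul(4, Pow(257, Rational(1, 2)))), Rational(1, 2))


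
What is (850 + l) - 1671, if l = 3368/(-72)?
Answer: -7810/9 ≈ -867.78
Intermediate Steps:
l = -421/9 (l = 3368*(-1/72) = -421/9 ≈ -46.778)
(850 + l) - 1671 = (850 - 421/9) - 1671 = 7229/9 - 1671 = -7810/9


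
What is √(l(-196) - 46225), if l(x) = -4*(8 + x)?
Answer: I*√45473 ≈ 213.24*I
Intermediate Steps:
l(x) = -32 - 4*x
√(l(-196) - 46225) = √((-32 - 4*(-196)) - 46225) = √((-32 + 784) - 46225) = √(752 - 46225) = √(-45473) = I*√45473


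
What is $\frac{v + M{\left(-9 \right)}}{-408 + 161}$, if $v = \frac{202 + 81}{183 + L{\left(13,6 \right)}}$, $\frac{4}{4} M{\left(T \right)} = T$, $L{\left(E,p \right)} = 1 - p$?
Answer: $\frac{1319}{43966} \approx 0.03$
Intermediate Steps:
$M{\left(T \right)} = T$
$v = \frac{283}{178}$ ($v = \frac{202 + 81}{183 + \left(1 - 6\right)} = \frac{283}{183 + \left(1 - 6\right)} = \frac{283}{183 - 5} = \frac{283}{178} \approx 1.5899$)
$\frac{v + M{\left(-9 \right)}}{-408 + 161} = \frac{\frac{283}{178} - 9}{-408 + 161} = - \frac{1319}{178 \left(-247\right)} = \left(- \frac{1319}{178}\right) \left(- \frac{1}{247}\right) = \frac{1319}{43966}$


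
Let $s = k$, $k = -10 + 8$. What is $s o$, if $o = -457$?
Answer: $914$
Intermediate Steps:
$k = -2$
$s = -2$
$s o = \left(-2\right) \left(-457\right) = 914$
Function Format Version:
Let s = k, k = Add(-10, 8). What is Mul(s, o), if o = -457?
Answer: 914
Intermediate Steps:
k = -2
s = -2
Mul(s, o) = Mul(-2, -457) = 914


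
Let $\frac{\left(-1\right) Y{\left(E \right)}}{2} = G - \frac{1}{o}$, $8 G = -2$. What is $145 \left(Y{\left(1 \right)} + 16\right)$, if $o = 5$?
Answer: $\frac{4901}{2} \approx 2450.5$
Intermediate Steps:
$G = - \frac{1}{4}$ ($G = \frac{1}{8} \left(-2\right) = - \frac{1}{4} \approx -0.25$)
$Y{\left(E \right)} = \frac{9}{10}$ ($Y{\left(E \right)} = - 2 \left(- \frac{1}{4} - \frac{1}{5}\right) = \left(-2\right) \left(- \frac{9}{20}\right) = \frac{9}{10}$)
$145 \left(Y{\left(1 \right)} + 16\right) = 145 \left(\frac{9}{10} + 16\right) = 145 \cdot \frac{169}{10} = \frac{4901}{2}$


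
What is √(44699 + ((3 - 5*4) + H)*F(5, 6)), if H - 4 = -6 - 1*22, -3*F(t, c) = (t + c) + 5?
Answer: √404259/3 ≈ 211.94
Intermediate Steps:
F(t, c) = -5/3 - c/3 - t/3 (F(t, c) = -((t + c) + 5)/3 = -((c + t) + 5)/3 = -(5 + c + t)/3 = -5/3 - c/3 - t/3)
H = -24 (H = 4 + (-6 - 1*22) = 4 + (-6 - 22) = 4 - 28 = -24)
√(44699 + ((3 - 5*4) + H)*F(5, 6)) = √(44699 + ((3 - 5*4) - 24)*(-5/3 - ⅓*6 - ⅓*5)) = √(44699 + ((3 - 20) - 24)*(-5/3 - 2 - 5/3)) = √(44699 + (-17 - 24)*(-16/3)) = √(44699 - 41*(-16/3)) = √(44699 + 656/3) = √(134753/3) = √404259/3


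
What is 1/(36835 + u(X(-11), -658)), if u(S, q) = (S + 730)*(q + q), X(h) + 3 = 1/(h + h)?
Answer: -11/10118209 ≈ -1.0871e-6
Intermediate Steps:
X(h) = -3 + 1/(2*h) (X(h) = -3 + 1/(h + h) = -3 + 1/(2*h))
u(S, q) = 2*q*(730 + S) (u(S, q) = (730 + S)*(2*q) = 2*q*(730 + S))
1/(36835 + u(X(-11), -658)) = 1/(36835 + 2*(-658)*(730 + (-3 + (½)/(-11)))) = 1/(36835 + 2*(-658)*(730 + (-3 + (½)*(-1/11)))) = 1/(36835 + 2*(-658)*(730 + (-3 - 1/22))) = 1/(36835 + 2*(-658)*(730 - 67/22)) = 1/(36835 + 2*(-658)*(15993/22)) = 1/(36835 - 10523394/11) = 1/(-10118209/11) = -11/10118209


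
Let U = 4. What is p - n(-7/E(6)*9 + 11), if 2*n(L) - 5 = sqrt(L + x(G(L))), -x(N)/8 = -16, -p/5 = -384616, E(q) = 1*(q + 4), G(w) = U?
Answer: 3846155/2 - sqrt(13270)/20 ≈ 1.9231e+6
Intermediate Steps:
G(w) = 4
E(q) = 4 + q (E(q) = 1*(4 + q) = 4 + q)
p = 1923080 (p = -5*(-384616) = 1923080)
x(N) = 128 (x(N) = -8*(-16) = 128)
n(L) = 5/2 + sqrt(128 + L)/2 (n(L) = 5/2 + sqrt(L + 128)/2 = 5/2 + sqrt(128 + L)/2)
p - n(-7/E(6)*9 + 11) = 1923080 - (5/2 + sqrt(128 + (-7/(4 + 6)*9 + 11))/2) = 1923080 - (5/2 + sqrt(128 + (-7/10*9 + 11))/2) = 1923080 - (5/2 + sqrt(128 + (-63/10 + 11))/2) = 1923080 - (5/2 + sqrt(128 + 47/10)/2) = 1923080 - (5/2 + sqrt(1327/10)/2) = 1923080 - (5/2 + (sqrt(13270)/10)/2) = 1923080 - (5/2 + sqrt(13270)/20) = 1923080 + (-5/2 - sqrt(13270)/20) = 3846155/2 - sqrt(13270)/20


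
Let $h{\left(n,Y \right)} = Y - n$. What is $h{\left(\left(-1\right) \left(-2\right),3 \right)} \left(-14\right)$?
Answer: $-14$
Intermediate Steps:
$h{\left(\left(-1\right) \left(-2\right),3 \right)} \left(-14\right) = \left(3 - \left(-1\right) \left(-2\right)\right) \left(-14\right) = \left(3 - 2\right) \left(-14\right) = 1 \left(-14\right) = -14$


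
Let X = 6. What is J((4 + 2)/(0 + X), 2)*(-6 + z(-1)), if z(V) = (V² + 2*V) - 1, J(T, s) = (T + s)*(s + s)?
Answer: -96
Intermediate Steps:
J(T, s) = 2*s*(T + s) (J(T, s) = (T + s)*(2*s) = 2*s*(T + s))
z(V) = -1 + V² + 2*V
J((4 + 2)/(0 + X), 2)*(-6 + z(-1)) = (2*2*((4 + 2)/(0 + 6) + 2))*(-6 + (-1 + (-1)² + 2*(-1))) = (2*2*(6/6 + 2))*(-6 + (-1 + 1 - 2)) = (2*2*(6*(⅙) + 2))*(-6 - 2) = (2*2*(1 + 2))*(-8) = (2*2*3)*(-8) = 12*(-8) = -96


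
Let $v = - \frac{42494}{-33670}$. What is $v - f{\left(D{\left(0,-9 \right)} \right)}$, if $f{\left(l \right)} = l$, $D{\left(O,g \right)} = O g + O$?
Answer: $\frac{21247}{16835} \approx 1.2621$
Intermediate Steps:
$D{\left(O,g \right)} = O + O g$
$v = \frac{21247}{16835}$ ($v = \left(-42494\right) \left(- \frac{1}{33670}\right) = \frac{21247}{16835} \approx 1.2621$)
$v - f{\left(D{\left(0,-9 \right)} \right)} = \frac{21247}{16835} - 0 \left(1 - 9\right) = \frac{21247}{16835} - 0 \left(-8\right) = \frac{21247}{16835} - 0 = \frac{21247}{16835} + 0 = \frac{21247}{16835}$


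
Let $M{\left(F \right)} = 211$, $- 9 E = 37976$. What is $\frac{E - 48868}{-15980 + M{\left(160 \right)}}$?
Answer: $\frac{477788}{141921} \approx 3.3666$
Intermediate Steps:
$E = - \frac{37976}{9}$ ($E = \left(- \frac{1}{9}\right) 37976 = - \frac{37976}{9} \approx -4219.6$)
$\frac{E - 48868}{-15980 + M{\left(160 \right)}} = \frac{- \frac{37976}{9} - 48868}{-15980 + 211} = - \frac{477788}{9 \left(-15769\right)} = \left(- \frac{477788}{9}\right) \left(- \frac{1}{15769}\right) = \frac{477788}{141921}$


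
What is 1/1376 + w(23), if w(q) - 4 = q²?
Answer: 733409/1376 ≈ 533.00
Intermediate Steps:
w(q) = 4 + q²
1/1376 + w(23) = 1/1376 + (4 + 23²) = 1/1376 + (4 + 529) = 1/1376 + 533 = 733409/1376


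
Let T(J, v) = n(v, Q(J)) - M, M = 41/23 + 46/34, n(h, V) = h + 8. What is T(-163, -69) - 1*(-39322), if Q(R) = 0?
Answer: 15349825/391 ≈ 39258.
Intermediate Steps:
n(h, V) = 8 + h
M = 1226/391 (M = 41*(1/23) + 46*(1/34) = 41/23 + 23/17 = 1226/391 ≈ 3.1356)
T(J, v) = 1902/391 + v (T(J, v) = (8 + v) - 1*1226/391 = (8 + v) - 1226/391 = 1902/391 + v)
T(-163, -69) - 1*(-39322) = (1902/391 - 69) - 1*(-39322) = -25077/391 + 39322 = 15349825/391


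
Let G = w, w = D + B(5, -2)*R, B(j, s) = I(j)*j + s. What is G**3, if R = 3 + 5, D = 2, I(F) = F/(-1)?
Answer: -9800344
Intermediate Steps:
I(F) = -F (I(F) = F*(-1) = -F)
B(j, s) = s - j**2 (B(j, s) = (-j)*j + s = -j**2 + s = s - j**2)
R = 8
w = -214 (w = 2 + (-2 - 1*5**2)*8 = 2 + (-2 - 1*25)*8 = 2 + (-2 - 25)*8 = 2 - 27*8 = 2 - 216 = -214)
G = -214
G**3 = (-214)**3 = -9800344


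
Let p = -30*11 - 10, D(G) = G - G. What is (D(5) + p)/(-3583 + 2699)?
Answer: 5/13 ≈ 0.38462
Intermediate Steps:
D(G) = 0
p = -340 (p = -330 - 10 = -340)
(D(5) + p)/(-3583 + 2699) = (0 - 340)/(-3583 + 2699) = -340/(-884) = -340*(-1/884) = 5/13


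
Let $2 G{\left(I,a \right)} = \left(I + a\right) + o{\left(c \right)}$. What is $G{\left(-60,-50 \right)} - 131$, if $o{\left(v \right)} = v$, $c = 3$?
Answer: $- \frac{369}{2} \approx -184.5$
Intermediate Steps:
$G{\left(I,a \right)} = \frac{3}{2} + \frac{I}{2} + \frac{a}{2}$ ($G{\left(I,a \right)} = \frac{\left(I + a\right) + 3}{2} = \frac{3 + I + a}{2} = \frac{3}{2} + \frac{I}{2} + \frac{a}{2}$)
$G{\left(-60,-50 \right)} - 131 = \left(\frac{3}{2} + \frac{1}{2} \left(-60\right) + \frac{1}{2} \left(-50\right)\right) - 131 = \left(\frac{3}{2} - 30 - 25\right) - 131 = - \frac{107}{2} - 131 = - \frac{369}{2}$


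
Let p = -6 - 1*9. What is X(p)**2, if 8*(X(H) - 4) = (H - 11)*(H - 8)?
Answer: 99225/16 ≈ 6201.6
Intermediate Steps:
p = -15 (p = -6 - 9 = -15)
X(H) = 4 + (-11 + H)*(-8 + H)/8 (X(H) = 4 + ((H - 11)*(H - 8))/8 = 4 + ((-11 + H)*(-8 + H))/8 = 4 + (-11 + H)*(-8 + H)/8)
X(p)**2 = (15 - 19/8*(-15) + (1/8)*(-15)**2)**2 = (15 + 285/8 + (1/8)*225)**2 = (15 + 285/8 + 225/8)**2 = (315/4)**2 = 99225/16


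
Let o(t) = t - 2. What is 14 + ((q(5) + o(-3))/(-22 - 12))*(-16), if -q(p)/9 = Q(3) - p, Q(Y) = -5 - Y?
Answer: 1134/17 ≈ 66.706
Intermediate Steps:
q(p) = 72 + 9*p (q(p) = -9*((-5 - 1*3) - p) = -9*((-5 - 3) - p) = -9*(-8 - p) = 72 + 9*p)
o(t) = -2 + t
14 + ((q(5) + o(-3))/(-22 - 12))*(-16) = 14 + (((72 + 9*5) + (-2 - 3))/(-22 - 12))*(-16) = 14 + (((72 + 45) - 5)/(-34))*(-16) = 14 + ((117 - 5)*(-1/34))*(-16) = 14 + (112*(-1/34))*(-16) = 14 - 56/17*(-16) = 14 + 896/17 = 1134/17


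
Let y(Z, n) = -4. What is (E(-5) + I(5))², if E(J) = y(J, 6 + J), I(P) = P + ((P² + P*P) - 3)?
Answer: 2304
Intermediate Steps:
I(P) = -3 + P + 2*P² (I(P) = P + ((P² + P²) - 3) = P + (2*P² - 3) = P + (-3 + 2*P²) = -3 + P + 2*P²)
E(J) = -4
(E(-5) + I(5))² = (-4 + (-3 + 5 + 2*5²))² = (-4 + (-3 + 5 + 2*25))² = (-4 + (-3 + 5 + 50))² = (-4 + 52)² = 48² = 2304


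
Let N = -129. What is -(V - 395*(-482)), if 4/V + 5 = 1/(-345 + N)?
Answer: -451412794/2371 ≈ -1.9039e+5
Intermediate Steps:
V = -1896/2371 (V = 4/(-5 + 1/(-345 - 129)) = 4/(-5 + 1/(-474)) = 4/(-5 - 1/474) = 4/(-2371/474) = 4*(-474/2371) = -1896/2371 ≈ -0.79966)
-(V - 395*(-482)) = -(-1896/2371 - 395*(-482)) = -(-1896/2371 + 190390) = -1*451412794/2371 = -451412794/2371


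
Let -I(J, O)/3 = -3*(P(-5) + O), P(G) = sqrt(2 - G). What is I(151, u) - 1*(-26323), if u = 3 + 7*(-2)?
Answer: 26224 + 9*sqrt(7) ≈ 26248.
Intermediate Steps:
u = -11 (u = 3 - 14 = -11)
I(J, O) = 9*O + 9*sqrt(7) (I(J, O) = -(-9)*(sqrt(2 - 1*(-5)) + O) = -(-9)*(sqrt(2 + 5) + O) = -(-9)*(sqrt(7) + O) = -(-9)*(O + sqrt(7)) = -3*(-3*O - 3*sqrt(7)) = 9*O + 9*sqrt(7))
I(151, u) - 1*(-26323) = (9*(-11) + 9*sqrt(7)) - 1*(-26323) = (-99 + 9*sqrt(7)) + 26323 = 26224 + 9*sqrt(7)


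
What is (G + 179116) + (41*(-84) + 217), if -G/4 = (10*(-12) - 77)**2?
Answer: 20653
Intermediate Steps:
G = -155236 (G = -4*(10*(-12) - 77)**2 = -4*(-120 - 77)**2 = -4*(-197)**2 = -4*38809 = -155236)
(G + 179116) + (41*(-84) + 217) = (-155236 + 179116) + (41*(-84) + 217) = 23880 + (-3444 + 217) = 23880 - 3227 = 20653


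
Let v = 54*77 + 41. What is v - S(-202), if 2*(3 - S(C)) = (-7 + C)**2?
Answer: 52073/2 ≈ 26037.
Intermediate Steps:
S(C) = 3 - (-7 + C)**2/2
v = 4199 (v = 4158 + 41 = 4199)
v - S(-202) = 4199 - (3 - (-7 - 202)**2/2) = 4199 - (3 - 1/2*(-209)**2) = 4199 - (3 - 1/2*43681) = 4199 - (3 - 43681/2) = 4199 - 1*(-43675/2) = 4199 + 43675/2 = 52073/2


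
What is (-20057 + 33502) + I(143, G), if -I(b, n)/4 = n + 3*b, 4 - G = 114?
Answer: 12169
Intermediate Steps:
G = -110 (G = 4 - 1*114 = 4 - 114 = -110)
I(b, n) = -12*b - 4*n (I(b, n) = -4*(n + 3*b) = -12*b - 4*n)
(-20057 + 33502) + I(143, G) = (-20057 + 33502) + (-12*143 - 4*(-110)) = 13445 + (-1716 + 440) = 13445 - 1276 = 12169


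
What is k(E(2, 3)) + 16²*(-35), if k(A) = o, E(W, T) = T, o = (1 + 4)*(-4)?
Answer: -8980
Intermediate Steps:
o = -20 (o = 5*(-4) = -20)
k(A) = -20
k(E(2, 3)) + 16²*(-35) = -20 + 16²*(-35) = -20 + 256*(-35) = -20 - 8960 = -8980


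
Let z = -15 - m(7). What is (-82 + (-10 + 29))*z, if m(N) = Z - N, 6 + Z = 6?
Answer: 504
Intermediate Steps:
Z = 0 (Z = -6 + 6 = 0)
m(N) = -N (m(N) = 0 - N = -N)
z = -8 (z = -15 - (-1)*7 = -15 - 1*(-7) = -15 + 7 = -8)
(-82 + (-10 + 29))*z = (-82 + (-10 + 29))*(-8) = (-82 + 19)*(-8) = -63*(-8) = 504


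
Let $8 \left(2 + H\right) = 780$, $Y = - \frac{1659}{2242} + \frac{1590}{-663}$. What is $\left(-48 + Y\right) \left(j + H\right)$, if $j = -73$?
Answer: $- \frac{1140211575}{990964} \approx -1150.6$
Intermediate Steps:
$Y = - \frac{1554899}{495482}$ ($Y = \left(-1659\right) \frac{1}{2242} + 1590 \left(- \frac{1}{663}\right) = - \frac{1659}{2242} - \frac{530}{221} = - \frac{1554899}{495482} \approx -3.1382$)
$H = \frac{191}{2}$ ($H = -2 + \frac{1}{8} \cdot 780 = -2 + \frac{195}{2} = \frac{191}{2} \approx 95.5$)
$\left(-48 + Y\right) \left(j + H\right) = \left(-48 - \frac{1554899}{495482}\right) \left(-73 + \frac{191}{2}\right) = \left(- \frac{25338035}{495482}\right) \frac{45}{2} = - \frac{1140211575}{990964}$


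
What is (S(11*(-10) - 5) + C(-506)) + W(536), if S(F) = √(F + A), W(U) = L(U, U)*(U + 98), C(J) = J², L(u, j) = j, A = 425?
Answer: 595860 + √310 ≈ 5.9588e+5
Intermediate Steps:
W(U) = U*(98 + U) (W(U) = U*(U + 98) = U*(98 + U))
S(F) = √(425 + F) (S(F) = √(F + 425) = √(425 + F))
(S(11*(-10) - 5) + C(-506)) + W(536) = (√(425 + (11*(-10) - 5)) + (-506)²) + 536*(98 + 536) = (√(425 + (-110 - 5)) + 256036) + 536*634 = (√(425 - 115) + 256036) + 339824 = (√310 + 256036) + 339824 = (256036 + √310) + 339824 = 595860 + √310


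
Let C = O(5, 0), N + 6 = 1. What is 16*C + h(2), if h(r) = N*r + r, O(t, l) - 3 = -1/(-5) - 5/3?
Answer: 248/15 ≈ 16.533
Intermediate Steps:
N = -5 (N = -6 + 1 = -5)
O(t, l) = 23/15 (O(t, l) = 3 + (-1/(-5) - 5/3) = 3 + (-1*(-1/5) - 5*1/3) = 3 + (1/5 - 5/3) = 3 - 22/15 = 23/15)
C = 23/15 ≈ 1.5333
h(r) = -4*r (h(r) = -5*r + r = -4*r)
16*C + h(2) = 16*(23/15) - 4*2 = 368/15 - 8 = 248/15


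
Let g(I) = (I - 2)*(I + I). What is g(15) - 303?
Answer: 87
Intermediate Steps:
g(I) = 2*I*(-2 + I) (g(I) = (-2 + I)*(2*I) = 2*I*(-2 + I))
g(15) - 303 = 2*15*(-2 + 15) - 303 = 2*15*13 - 303 = 390 - 303 = 87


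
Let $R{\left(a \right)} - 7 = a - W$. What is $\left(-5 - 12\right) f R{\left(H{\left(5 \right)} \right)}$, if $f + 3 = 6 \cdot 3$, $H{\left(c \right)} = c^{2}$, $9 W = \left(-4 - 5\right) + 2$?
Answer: $- \frac{25075}{3} \approx -8358.3$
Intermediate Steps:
$W = - \frac{7}{9}$ ($W = \frac{\left(-4 - 5\right) + 2}{9} = \frac{-9 + 2}{9} = \frac{1}{9} \left(-7\right) = - \frac{7}{9} \approx -0.77778$)
$R{\left(a \right)} = \frac{70}{9} + a$ ($R{\left(a \right)} = 7 + \left(a - - \frac{7}{9}\right) = 7 + \left(a + \frac{7}{9}\right) = 7 + \left(\frac{7}{9} + a\right) = \frac{70}{9} + a$)
$f = 15$ ($f = -3 + 6 \cdot 3 = -3 + 18 = 15$)
$\left(-5 - 12\right) f R{\left(H{\left(5 \right)} \right)} = \left(-5 - 12\right) 15 \left(\frac{70}{9} + 5^{2}\right) = \left(-5 - 12\right) 15 \left(\frac{70}{9} + 25\right) = - 17 \cdot 15 \cdot \frac{295}{9} = \left(-17\right) \frac{1475}{3} = - \frac{25075}{3}$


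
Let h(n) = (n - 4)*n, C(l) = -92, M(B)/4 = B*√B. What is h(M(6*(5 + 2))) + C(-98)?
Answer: 1185316 - 672*√42 ≈ 1.1810e+6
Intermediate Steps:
M(B) = 4*B^(3/2) (M(B) = 4*(B*√B) = 4*B^(3/2))
h(n) = n*(-4 + n) (h(n) = (-4 + n)*n = n*(-4 + n))
h(M(6*(5 + 2))) + C(-98) = (4*(6*(5 + 2))^(3/2))*(-4 + 4*(6*(5 + 2))^(3/2)) - 92 = (4*(6*7)^(3/2))*(-4 + 4*(6*7)^(3/2)) - 92 = (4*42^(3/2))*(-4 + 4*42^(3/2)) - 92 = (4*(42*√42))*(-4 + 4*(42*√42)) - 92 = (168*√42)*(-4 + 168*√42) - 92 = 168*√42*(-4 + 168*√42) - 92 = -92 + 168*√42*(-4 + 168*√42)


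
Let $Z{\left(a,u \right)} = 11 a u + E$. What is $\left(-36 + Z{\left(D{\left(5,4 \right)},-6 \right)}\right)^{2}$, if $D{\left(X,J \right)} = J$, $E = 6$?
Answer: $86436$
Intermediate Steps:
$Z{\left(a,u \right)} = 6 + 11 a u$ ($Z{\left(a,u \right)} = 11 a u + 6 = 6 + 11 a u$)
$\left(-36 + Z{\left(D{\left(5,4 \right)},-6 \right)}\right)^{2} = \left(-36 + \left(6 + 11 \cdot 4 \left(-6\right)\right)\right)^{2} = \left(-36 + \left(6 - 264\right)\right)^{2} = \left(-36 - 258\right)^{2} = \left(-294\right)^{2} = 86436$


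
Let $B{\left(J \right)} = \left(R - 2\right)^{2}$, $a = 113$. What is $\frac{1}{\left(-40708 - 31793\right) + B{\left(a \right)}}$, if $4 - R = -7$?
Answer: $- \frac{1}{72420} \approx -1.3808 \cdot 10^{-5}$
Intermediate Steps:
$R = 11$ ($R = 4 - -7 = 4 + 7 = 11$)
$B{\left(J \right)} = 81$ ($B{\left(J \right)} = \left(11 - 2\right)^{2} = 9^{2} = 81$)
$\frac{1}{\left(-40708 - 31793\right) + B{\left(a \right)}} = \frac{1}{\left(-40708 - 31793\right) + 81} = \frac{1}{-72501 + 81} = \frac{1}{-72420} = - \frac{1}{72420}$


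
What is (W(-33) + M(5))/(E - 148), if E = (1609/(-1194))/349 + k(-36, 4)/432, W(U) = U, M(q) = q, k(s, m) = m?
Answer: 210019824/1110064295 ≈ 0.18920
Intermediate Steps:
E = 40489/7500708 (E = (1609/(-1194))/349 + 4/432 = (1609*(-1/1194))*(1/349) + 4*(1/432) = -1609/1194*1/349 + 1/108 = -1609/416706 + 1/108 = 40489/7500708 ≈ 0.0053980)
(W(-33) + M(5))/(E - 148) = (-33 + 5)/(40489/7500708 - 148) = -28/(-1110064295/7500708) = -28*(-7500708/1110064295) = 210019824/1110064295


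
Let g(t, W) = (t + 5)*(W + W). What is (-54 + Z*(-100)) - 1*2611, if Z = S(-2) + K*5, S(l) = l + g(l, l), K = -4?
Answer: 735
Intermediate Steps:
g(t, W) = 2*W*(5 + t) (g(t, W) = (5 + t)*(2*W) = 2*W*(5 + t))
S(l) = l + 2*l*(5 + l)
Z = -34 (Z = -2*(11 + 2*(-2)) - 4*5 = -2*(11 - 4) - 20 = -2*7 - 20 = -14 - 20 = -34)
(-54 + Z*(-100)) - 1*2611 = (-54 - 34*(-100)) - 1*2611 = (-54 + 3400) - 2611 = 3346 - 2611 = 735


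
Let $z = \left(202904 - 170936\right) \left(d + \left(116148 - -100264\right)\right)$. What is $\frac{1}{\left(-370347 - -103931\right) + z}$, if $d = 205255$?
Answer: $\frac{1}{13479584240} \approx 7.4186 \cdot 10^{-11}$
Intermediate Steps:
$z = 13479850656$ ($z = \left(202904 - 170936\right) \left(205255 + \left(116148 - -100264\right)\right) = 31968 \left(205255 + \left(116148 + 100264\right)\right) = 31968 \left(205255 + 216412\right) = 31968 \cdot 421667 = 13479850656$)
$\frac{1}{\left(-370347 - -103931\right) + z} = \frac{1}{\left(-370347 - -103931\right) + 13479850656} = \frac{1}{\left(-370347 + 103931\right) + 13479850656} = \frac{1}{-266416 + 13479850656} = \frac{1}{13479584240}$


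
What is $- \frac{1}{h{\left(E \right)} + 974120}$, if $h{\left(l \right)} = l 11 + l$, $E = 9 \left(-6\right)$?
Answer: $- \frac{1}{973472} \approx -1.0273 \cdot 10^{-6}$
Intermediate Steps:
$E = -54$
$h{\left(l \right)} = 12 l$ ($h{\left(l \right)} = 11 l + l = 12 l$)
$- \frac{1}{h{\left(E \right)} + 974120} = - \frac{1}{12 \left(-54\right) + 974120} = - \frac{1}{-648 + 974120} = - \frac{1}{973472}$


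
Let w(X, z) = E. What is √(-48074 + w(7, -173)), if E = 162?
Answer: 2*I*√11978 ≈ 218.89*I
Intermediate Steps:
w(X, z) = 162
√(-48074 + w(7, -173)) = √(-48074 + 162) = √(-47912) = 2*I*√11978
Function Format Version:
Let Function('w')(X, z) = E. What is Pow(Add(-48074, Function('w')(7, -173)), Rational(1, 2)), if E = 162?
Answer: Mul(2, I, Pow(11978, Rational(1, 2))) ≈ Mul(218.89, I)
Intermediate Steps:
Function('w')(X, z) = 162
Pow(Add(-48074, Function('w')(7, -173)), Rational(1, 2)) = Pow(Add(-48074, 162), Rational(1, 2)) = Pow(-47912, Rational(1, 2)) = Mul(2, I, Pow(11978, Rational(1, 2)))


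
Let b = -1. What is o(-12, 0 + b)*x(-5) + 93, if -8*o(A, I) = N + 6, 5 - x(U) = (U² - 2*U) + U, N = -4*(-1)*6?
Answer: 747/4 ≈ 186.75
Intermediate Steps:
N = 24 (N = 4*6 = 24)
x(U) = 5 + U - U² (x(U) = 5 - ((U² - 2*U) + U) = 5 - (U² - U) = 5 + (U - U²) = 5 + U - U²)
o(A, I) = -15/4 (o(A, I) = -(24 + 6)/8 = -⅛*30 = -15/4)
o(-12, 0 + b)*x(-5) + 93 = -15*(5 - 5 - 1*(-5)²)/4 + 93 = -15*(5 - 5 - 1*25)/4 + 93 = -15*(5 - 5 - 25)/4 + 93 = -15/4*(-25) + 93 = 375/4 + 93 = 747/4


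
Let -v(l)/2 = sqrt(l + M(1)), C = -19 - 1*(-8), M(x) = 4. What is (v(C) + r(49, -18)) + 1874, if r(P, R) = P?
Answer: 1923 - 2*I*sqrt(7) ≈ 1923.0 - 5.2915*I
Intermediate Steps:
C = -11 (C = -19 + 8 = -11)
v(l) = -2*sqrt(4 + l) (v(l) = -2*sqrt(l + 4) = -2*sqrt(4 + l))
(v(C) + r(49, -18)) + 1874 = (-2*sqrt(4 - 11) + 49) + 1874 = (-2*I*sqrt(7) + 49) + 1874 = (49 - 2*I*sqrt(7)) + 1874 = 1923 - 2*I*sqrt(7)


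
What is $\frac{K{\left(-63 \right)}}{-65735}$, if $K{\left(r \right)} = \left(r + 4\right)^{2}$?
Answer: $- \frac{3481}{65735} \approx -0.052955$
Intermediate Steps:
$K{\left(r \right)} = \left(4 + r\right)^{2}$
$\frac{K{\left(-63 \right)}}{-65735} = \frac{\left(4 - 63\right)^{2}}{-65735} = \left(-59\right)^{2} \left(- \frac{1}{65735}\right) = 3481 \left(- \frac{1}{65735}\right) = - \frac{3481}{65735}$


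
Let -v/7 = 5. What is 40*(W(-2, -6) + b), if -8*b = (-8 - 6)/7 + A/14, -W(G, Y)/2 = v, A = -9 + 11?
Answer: 19665/7 ≈ 2809.3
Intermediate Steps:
A = 2
v = -35 (v = -7*5 = -35)
W(G, Y) = 70 (W(G, Y) = -2*(-35) = 70)
b = 13/56 (b = -((-8 - 6)/7 + 2/14)/8 = -(-14*⅐ + 2*(1/14))/8 = -(-2 + ⅐)/8 = -⅛*(-13/7) = 13/56 ≈ 0.23214)
40*(W(-2, -6) + b) = 40*(70 + 13/56) = 40*(3933/56) = 19665/7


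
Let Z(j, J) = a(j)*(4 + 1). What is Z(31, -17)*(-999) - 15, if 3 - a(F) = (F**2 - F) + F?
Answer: 4785195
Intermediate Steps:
a(F) = 3 - F**2 (a(F) = 3 - ((F**2 - F) + F) = 3 - F**2)
Z(j, J) = 15 - 5*j**2 (Z(j, J) = (3 - j**2)*(4 + 1) = (3 - j**2)*5 = 15 - 5*j**2)
Z(31, -17)*(-999) - 15 = (15 - 5*31**2)*(-999) - 15 = (15 - 5*961)*(-999) - 15 = (15 - 4805)*(-999) - 15 = -4790*(-999) - 15 = 4785210 - 15 = 4785195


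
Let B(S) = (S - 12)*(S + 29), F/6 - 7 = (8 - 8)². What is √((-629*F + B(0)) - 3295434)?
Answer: 70*I*√678 ≈ 1822.7*I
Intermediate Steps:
F = 42 (F = 42 + 6*(8 - 8)² = 42 + 6*0² = 42 + 6*0 = 42 + 0 = 42)
B(S) = (-12 + S)*(29 + S)
√((-629*F + B(0)) - 3295434) = √((-629*42 + (-348 + 0² + 17*0)) - 3295434) = √((-26418 + (-348 + 0 + 0)) - 3295434) = √((-26418 - 348) - 3295434) = √(-26766 - 3295434) = √(-3322200) = 70*I*√678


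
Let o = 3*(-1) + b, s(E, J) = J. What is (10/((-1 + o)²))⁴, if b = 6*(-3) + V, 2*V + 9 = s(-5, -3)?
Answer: 625/23612624896 ≈ 2.6469e-8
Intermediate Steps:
V = -6 (V = -9/2 + (½)*(-3) = -9/2 - 3/2 = -6)
b = -24 (b = 6*(-3) - 6 = -18 - 6 = -24)
o = -27 (o = 3*(-1) - 24 = -3 - 24 = -27)
(10/((-1 + o)²))⁴ = (10/((-1 - 27)²))⁴ = (10/((-28)²))⁴ = (10/784)⁴ = (10*(1/784))⁴ = (5/392)⁴ = 625/23612624896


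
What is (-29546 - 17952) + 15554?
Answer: -31944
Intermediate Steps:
(-29546 - 17952) + 15554 = -47498 + 15554 = -31944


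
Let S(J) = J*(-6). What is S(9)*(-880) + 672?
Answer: 48192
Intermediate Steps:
S(J) = -6*J
S(9)*(-880) + 672 = -6*9*(-880) + 672 = -54*(-880) + 672 = 47520 + 672 = 48192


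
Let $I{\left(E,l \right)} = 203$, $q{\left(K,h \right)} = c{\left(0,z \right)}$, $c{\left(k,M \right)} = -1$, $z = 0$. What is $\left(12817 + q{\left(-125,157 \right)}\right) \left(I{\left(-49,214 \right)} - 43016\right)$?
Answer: $-548691408$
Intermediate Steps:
$q{\left(K,h \right)} = -1$
$\left(12817 + q{\left(-125,157 \right)}\right) \left(I{\left(-49,214 \right)} - 43016\right) = \left(12817 - 1\right) \left(203 - 43016\right) = 12816 \left(-42813\right) = -548691408$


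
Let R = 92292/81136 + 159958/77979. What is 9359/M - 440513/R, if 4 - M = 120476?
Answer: -7631038983313569127/55239670647128 ≈ -1.3814e+5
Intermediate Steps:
M = -120472 (M = 4 - 1*120476 = 4 - 120476 = -120472)
R = 458527049/143793276 (R = 92292*(1/81136) + 159958*(1/77979) = 23073/20284 + 159958/77979 = 458527049/143793276 ≈ 3.1888)
9359/M - 440513/R = 9359/(-120472) - 440513/458527049/143793276 = 9359*(-1/120472) - 440513*143793276/458527049 = -9359/120472 - 63342807390588/458527049 = -7631038983313569127/55239670647128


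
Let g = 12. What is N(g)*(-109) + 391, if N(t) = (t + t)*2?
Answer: -4841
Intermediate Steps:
N(t) = 4*t (N(t) = (2*t)*2 = 4*t)
N(g)*(-109) + 391 = (4*12)*(-109) + 391 = 48*(-109) + 391 = -5232 + 391 = -4841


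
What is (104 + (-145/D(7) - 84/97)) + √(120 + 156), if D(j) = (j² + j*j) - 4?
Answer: 926311/9118 + 2*√69 ≈ 118.20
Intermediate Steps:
D(j) = -4 + 2*j² (D(j) = (j² + j²) - 4 = 2*j² - 4 = -4 + 2*j²)
(104 + (-145/D(7) - 84/97)) + √(120 + 156) = (104 + (-145/(-4 + 2*7²) - 84/97)) + √(120 + 156) = (104 + (-145/(-4 + 2*49) - 84*1/97)) + √276 = (104 + (-145/(-4 + 98) - 84/97)) + 2*√69 = (104 + (-145/94 - 84/97)) + 2*√69 = (104 - 21961/9118) + 2*√69 = 926311/9118 + 2*√69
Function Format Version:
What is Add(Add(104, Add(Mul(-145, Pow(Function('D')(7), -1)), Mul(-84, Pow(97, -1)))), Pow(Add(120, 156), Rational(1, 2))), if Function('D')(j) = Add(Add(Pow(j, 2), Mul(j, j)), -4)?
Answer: Add(Rational(926311, 9118), Mul(2, Pow(69, Rational(1, 2)))) ≈ 118.20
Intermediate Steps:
Function('D')(j) = Add(-4, Mul(2, Pow(j, 2))) (Function('D')(j) = Add(Add(Pow(j, 2), Pow(j, 2)), -4) = Add(Mul(2, Pow(j, 2)), -4) = Add(-4, Mul(2, Pow(j, 2))))
Add(Add(104, Add(Mul(-145, Pow(Function('D')(7), -1)), Mul(-84, Pow(97, -1)))), Pow(Add(120, 156), Rational(1, 2))) = Add(Add(104, Add(Mul(-145, Pow(Add(-4, Mul(2, Pow(7, 2))), -1)), Mul(-84, Pow(97, -1)))), Pow(Add(120, 156), Rational(1, 2))) = Add(Add(104, Add(Mul(-145, Pow(Add(-4, Mul(2, 49)), -1)), Mul(-84, Rational(1, 97)))), Pow(276, Rational(1, 2))) = Add(Add(104, Add(Mul(-145, Pow(Add(-4, 98), -1)), Rational(-84, 97))), Mul(2, Pow(69, Rational(1, 2)))) = Add(Add(104, Add(Mul(-145, Pow(94, -1)), Rational(-84, 97))), Mul(2, Pow(69, Rational(1, 2)))) = Add(Add(104, Add(Mul(-145, Rational(1, 94)), Rational(-84, 97))), Mul(2, Pow(69, Rational(1, 2)))) = Add(Add(104, Add(Rational(-145, 94), Rational(-84, 97))), Mul(2, Pow(69, Rational(1, 2)))) = Add(Add(104, Rational(-21961, 9118)), Mul(2, Pow(69, Rational(1, 2)))) = Add(Rational(926311, 9118), Mul(2, Pow(69, Rational(1, 2))))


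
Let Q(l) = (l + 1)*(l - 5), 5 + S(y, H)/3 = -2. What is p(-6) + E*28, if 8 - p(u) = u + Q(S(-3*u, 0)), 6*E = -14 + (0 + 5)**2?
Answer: -1364/3 ≈ -454.67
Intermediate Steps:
S(y, H) = -21 (S(y, H) = -15 + 3*(-2) = -15 - 6 = -21)
Q(l) = (1 + l)*(-5 + l)
E = 11/6 (E = (-14 + (0 + 5)**2)/6 = (-14 + 5**2)/6 = (-14 + 25)/6 = (1/6)*11 = 11/6 ≈ 1.8333)
p(u) = -512 - u (p(u) = 8 - (u + (-5 + (-21)**2 - 4*(-21))) = 8 - (u + (-5 + 441 + 84)) = 8 - (u + 520) = 8 - (520 + u) = 8 + (-520 - u) = -512 - u)
p(-6) + E*28 = (-512 - 1*(-6)) + (11/6)*28 = (-512 + 6) + 154/3 = -506 + 154/3 = -1364/3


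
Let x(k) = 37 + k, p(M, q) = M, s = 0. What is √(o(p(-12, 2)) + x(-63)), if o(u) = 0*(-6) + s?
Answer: I*√26 ≈ 5.099*I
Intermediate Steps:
o(u) = 0 (o(u) = 0*(-6) + 0 = 0 + 0 = 0)
√(o(p(-12, 2)) + x(-63)) = √(0 + (37 - 63)) = √(0 - 26) = √(-26) = I*√26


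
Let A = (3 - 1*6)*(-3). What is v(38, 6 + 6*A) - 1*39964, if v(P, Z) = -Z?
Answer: -40024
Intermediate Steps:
A = 9 (A = (3 - 6)*(-3) = -3*(-3) = 9)
v(38, 6 + 6*A) - 1*39964 = -(6 + 6*9) - 1*39964 = -(6 + 54) - 39964 = -1*60 - 39964 = -60 - 39964 = -40024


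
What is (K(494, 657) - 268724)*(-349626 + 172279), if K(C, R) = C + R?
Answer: 47453268831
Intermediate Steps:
(K(494, 657) - 268724)*(-349626 + 172279) = ((494 + 657) - 268724)*(-349626 + 172279) = (1151 - 268724)*(-177347) = -267573*(-177347) = 47453268831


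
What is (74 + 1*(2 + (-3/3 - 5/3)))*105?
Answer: 7700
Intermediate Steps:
(74 + 1*(2 + (-3/3 - 5/3)))*105 = (74 + 1*(2 + (-3*1/3 - 5*1/3)))*105 = (74 + 1*(2 + (-1 - 5/3)))*105 = (74 + 1*(2 - 8/3))*105 = (74 + 1*(-2/3))*105 = (74 - 2/3)*105 = (220/3)*105 = 7700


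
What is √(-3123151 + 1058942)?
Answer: I*√2064209 ≈ 1436.7*I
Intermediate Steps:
√(-3123151 + 1058942) = √(-2064209) = I*√2064209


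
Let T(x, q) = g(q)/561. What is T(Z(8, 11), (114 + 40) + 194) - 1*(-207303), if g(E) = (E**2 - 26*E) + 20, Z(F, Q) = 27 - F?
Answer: 116409059/561 ≈ 2.0750e+5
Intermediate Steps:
g(E) = 20 + E**2 - 26*E
T(x, q) = 20/561 - 26*q/561 + q**2/561 (T(x, q) = (20 + q**2 - 26*q)/561 = (20 + q**2 - 26*q)*(1/561) = 20/561 - 26*q/561 + q**2/561)
T(Z(8, 11), (114 + 40) + 194) - 1*(-207303) = (20/561 - 26*((114 + 40) + 194)/561 + ((114 + 40) + 194)**2/561) - 1*(-207303) = (20/561 - 26*(154 + 194)/561 + (154 + 194)**2/561) + 207303 = (20/561 - 26/561*348 + (1/561)*348**2) + 207303 = (20/561 - 3016/187 + (1/561)*121104) + 207303 = (20/561 - 3016/187 + 40368/187) + 207303 = 112076/561 + 207303 = 116409059/561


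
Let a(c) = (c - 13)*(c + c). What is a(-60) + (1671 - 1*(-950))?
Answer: 11381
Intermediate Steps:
a(c) = 2*c*(-13 + c) (a(c) = (-13 + c)*(2*c) = 2*c*(-13 + c))
a(-60) + (1671 - 1*(-950)) = 2*(-60)*(-13 - 60) + (1671 - 1*(-950)) = 2*(-60)*(-73) + (1671 + 950) = 8760 + 2621 = 11381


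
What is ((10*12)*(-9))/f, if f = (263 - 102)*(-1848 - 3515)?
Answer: 1080/863443 ≈ 0.0012508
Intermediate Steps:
f = -863443 (f = 161*(-5363) = -863443)
((10*12)*(-9))/f = ((10*12)*(-9))/(-863443) = (120*(-9))*(-1/863443) = -1080*(-1/863443) = 1080/863443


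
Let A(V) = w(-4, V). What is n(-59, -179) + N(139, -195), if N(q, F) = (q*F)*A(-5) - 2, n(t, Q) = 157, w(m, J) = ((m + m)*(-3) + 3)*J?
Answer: 3659330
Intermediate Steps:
w(m, J) = J*(3 - 6*m) (w(m, J) = ((2*m)*(-3) + 3)*J = (-6*m + 3)*J = (3 - 6*m)*J = J*(3 - 6*m))
A(V) = 27*V (A(V) = 3*V*(1 - 2*(-4)) = 3*V*(1 + 8) = 3*V*9 = 27*V)
N(q, F) = -2 - 135*F*q (N(q, F) = (q*F)*(27*(-5)) - 2 = (F*q)*(-135) - 2 = -135*F*q - 2 = -2 - 135*F*q)
n(-59, -179) + N(139, -195) = 157 + (-2 - 135*(-195)*139) = 157 + (-2 + 3659175) = 157 + 3659173 = 3659330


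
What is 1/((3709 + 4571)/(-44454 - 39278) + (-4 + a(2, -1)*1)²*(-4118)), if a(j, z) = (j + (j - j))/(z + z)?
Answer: -20933/2155054420 ≈ -9.7134e-6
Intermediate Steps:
a(j, z) = j/(2*z) (a(j, z) = (j + 0)/((2*z)) = j*(1/(2*z)) = j/(2*z))
1/((3709 + 4571)/(-44454 - 39278) + (-4 + a(2, -1)*1)²*(-4118)) = 1/((3709 + 4571)/(-44454 - 39278) + (-4 + ((½)*2/(-1))*1)²*(-4118)) = 1/(8280/(-83732) + (-4 + ((½)*2*(-1))*1)²*(-4118)) = 1/(8280*(-1/83732) + (-4 - 1*1)²*(-4118)) = 1/(-2070/20933 + (-4 - 1)²*(-4118)) = 1/(-2070/20933 + (-5)²*(-4118)) = 1/(-2070/20933 + 25*(-4118)) = 1/(-2070/20933 - 102950) = 1/(-2155054420/20933) = -20933/2155054420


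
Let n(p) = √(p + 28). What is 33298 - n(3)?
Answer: 33298 - √31 ≈ 33292.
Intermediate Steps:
n(p) = √(28 + p)
33298 - n(3) = 33298 - √(28 + 3) = 33298 - √31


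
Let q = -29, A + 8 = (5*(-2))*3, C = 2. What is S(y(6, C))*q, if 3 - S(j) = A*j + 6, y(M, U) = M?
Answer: -6525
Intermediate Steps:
A = -38 (A = -8 + (5*(-2))*3 = -8 - 10*3 = -8 - 30 = -38)
S(j) = -3 + 38*j (S(j) = 3 - (-38*j + 6) = 3 - (6 - 38*j) = 3 + (-6 + 38*j) = -3 + 38*j)
S(y(6, C))*q = (-3 + 38*6)*(-29) = (-3 + 228)*(-29) = 225*(-29) = -6525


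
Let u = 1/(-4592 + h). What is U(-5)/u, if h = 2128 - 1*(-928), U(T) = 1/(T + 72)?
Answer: -1536/67 ≈ -22.925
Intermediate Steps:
U(T) = 1/(72 + T)
h = 3056 (h = 2128 + 928 = 3056)
u = -1/1536 (u = 1/(-4592 + 3056) = 1/(-1536) = -1/1536 ≈ -0.00065104)
U(-5)/u = 1/((72 - 5)*(-1/1536)) = -1536/67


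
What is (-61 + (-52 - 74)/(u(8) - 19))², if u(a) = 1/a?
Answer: 67289209/22801 ≈ 2951.2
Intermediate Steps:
u(a) = 1/a
(-61 + (-52 - 74)/(u(8) - 19))² = (-61 + (-52 - 74)/(1/8 - 19))² = (-61 - 126/(⅛ - 19))² = (-61 - 126/(-151/8))² = (-61 - 126*(-8/151))² = (-61 + 1008/151)² = (-8203/151)² = 67289209/22801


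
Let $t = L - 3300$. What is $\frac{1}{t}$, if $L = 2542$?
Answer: $- \frac{1}{758} \approx -0.0013193$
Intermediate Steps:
$t = -758$ ($t = 2542 - 3300 = -758$)
$\frac{1}{t} = \frac{1}{-758} = - \frac{1}{758}$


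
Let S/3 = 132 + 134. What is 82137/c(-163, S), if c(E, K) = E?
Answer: -82137/163 ≈ -503.91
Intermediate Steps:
S = 798 (S = 3*(132 + 134) = 3*266 = 798)
82137/c(-163, S) = 82137/(-163) = 82137*(-1/163) = -82137/163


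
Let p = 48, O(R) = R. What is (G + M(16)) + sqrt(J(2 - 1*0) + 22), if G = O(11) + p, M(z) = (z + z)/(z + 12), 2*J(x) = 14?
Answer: 421/7 + sqrt(29) ≈ 65.528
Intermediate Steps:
J(x) = 7 (J(x) = (1/2)*14 = 7)
M(z) = 2*z/(12 + z) (M(z) = (2*z)/(12 + z) = 2*z/(12 + z))
G = 59 (G = 11 + 48 = 59)
(G + M(16)) + sqrt(J(2 - 1*0) + 22) = (59 + 2*16/(12 + 16)) + sqrt(7 + 22) = (59 + 2*16/28) + sqrt(29) = (59 + 2*16*(1/28)) + sqrt(29) = (59 + 8/7) + sqrt(29) = 421/7 + sqrt(29)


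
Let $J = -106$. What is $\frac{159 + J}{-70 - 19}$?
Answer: $- \frac{53}{89} \approx -0.59551$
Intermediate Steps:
$\frac{159 + J}{-70 - 19} = \frac{159 - 106}{-70 - 19} = \frac{1}{-89} \cdot 53 = \left(- \frac{1}{89}\right) 53 = - \frac{53}{89}$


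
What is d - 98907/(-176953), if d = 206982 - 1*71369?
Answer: 23997226096/176953 ≈ 1.3561e+5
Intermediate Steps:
d = 135613 (d = 206982 - 71369 = 135613)
d - 98907/(-176953) = 135613 - 98907/(-176953) = 135613 - 98907*(-1)/176953 = 135613 - 1*(-98907/176953) = 135613 + 98907/176953 = 23997226096/176953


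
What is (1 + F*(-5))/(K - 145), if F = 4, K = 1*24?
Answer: 19/121 ≈ 0.15702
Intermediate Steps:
K = 24
(1 + F*(-5))/(K - 145) = (1 + 4*(-5))/(24 - 145) = (1 - 20)/(-121) = -1/121*(-19) = 19/121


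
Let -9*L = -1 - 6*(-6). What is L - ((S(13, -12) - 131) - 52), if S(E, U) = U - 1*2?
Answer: 1738/9 ≈ 193.11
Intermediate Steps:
S(E, U) = -2 + U (S(E, U) = U - 2 = -2 + U)
L = -35/9 (L = -(-1 - 6*(-6))/9 = -(-1 + 36)/9 = -⅑*35 = -35/9 ≈ -3.8889)
L - ((S(13, -12) - 131) - 52) = -35/9 - (((-2 - 12) - 131) - 52) = -35/9 - ((-14 - 131) - 52) = -35/9 - (-145 - 52) = -35/9 - 1*(-197) = -35/9 + 197 = 1738/9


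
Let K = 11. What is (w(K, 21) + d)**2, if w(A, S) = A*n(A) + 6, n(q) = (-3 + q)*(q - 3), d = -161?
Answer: 301401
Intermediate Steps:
n(q) = (-3 + q)**2 (n(q) = (-3 + q)*(-3 + q) = (-3 + q)**2)
w(A, S) = 6 + A*(-3 + A)**2 (w(A, S) = A*(-3 + A)**2 + 6 = 6 + A*(-3 + A)**2)
(w(K, 21) + d)**2 = ((6 + 11*(-3 + 11)**2) - 161)**2 = ((6 + 11*8**2) - 161)**2 = ((6 + 11*64) - 161)**2 = ((6 + 704) - 161)**2 = (710 - 161)**2 = 549**2 = 301401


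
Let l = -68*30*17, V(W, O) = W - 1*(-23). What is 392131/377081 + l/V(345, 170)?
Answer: -1616608109/17345726 ≈ -93.199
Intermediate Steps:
V(W, O) = 23 + W (V(W, O) = W + 23 = 23 + W)
l = -34680 (l = -2040*17 = -34680)
392131/377081 + l/V(345, 170) = 392131/377081 - 34680/(23 + 345) = 392131*(1/377081) - 34680/368 = 392131/377081 - 34680*1/368 = 392131/377081 - 4335/46 = -1616608109/17345726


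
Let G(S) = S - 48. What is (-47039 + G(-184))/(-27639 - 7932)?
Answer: 15757/11857 ≈ 1.3289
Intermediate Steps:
G(S) = -48 + S
(-47039 + G(-184))/(-27639 - 7932) = (-47039 + (-48 - 184))/(-27639 - 7932) = (-47039 - 232)/(-35571) = -47271*(-1/35571) = 15757/11857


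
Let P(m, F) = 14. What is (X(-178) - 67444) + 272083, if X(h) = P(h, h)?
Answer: 204653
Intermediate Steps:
X(h) = 14
(X(-178) - 67444) + 272083 = (14 - 67444) + 272083 = -67430 + 272083 = 204653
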